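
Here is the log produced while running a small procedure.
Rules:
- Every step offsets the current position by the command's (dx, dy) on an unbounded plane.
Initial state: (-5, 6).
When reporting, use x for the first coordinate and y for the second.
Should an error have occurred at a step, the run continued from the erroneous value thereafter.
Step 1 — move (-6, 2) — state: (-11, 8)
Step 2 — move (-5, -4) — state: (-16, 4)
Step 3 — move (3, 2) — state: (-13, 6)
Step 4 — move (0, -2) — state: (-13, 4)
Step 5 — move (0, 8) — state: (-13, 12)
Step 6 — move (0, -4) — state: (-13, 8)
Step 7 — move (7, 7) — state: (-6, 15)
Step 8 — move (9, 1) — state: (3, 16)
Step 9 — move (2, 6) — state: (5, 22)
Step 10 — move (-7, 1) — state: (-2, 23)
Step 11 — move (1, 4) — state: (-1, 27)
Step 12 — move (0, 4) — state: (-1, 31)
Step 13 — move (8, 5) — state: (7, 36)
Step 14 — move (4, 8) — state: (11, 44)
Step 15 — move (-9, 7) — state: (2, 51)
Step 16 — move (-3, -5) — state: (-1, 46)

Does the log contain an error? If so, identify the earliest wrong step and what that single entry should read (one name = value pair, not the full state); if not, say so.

no error

1. x = -5 + (-6) = -11, y = 6 + (2) = 8 (in agreement)
2. x = -11 + (-5) = -16, y = 8 + (-4) = 4 (confirmed correct)
3. x = -16 + (3) = -13, y = 4 + (2) = 6 (same as recorded)
4. x = -13 + (0) = -13, y = 6 + (-2) = 4 (checks out)
5. x = -13 + (0) = -13, y = 4 + (8) = 12 (confirmed correct)
6. x = -13 + (0) = -13, y = 12 + (-4) = 8 (agrees with the log)
7. x = -13 + (7) = -6, y = 8 + (7) = 15 (agrees with the log)
8. x = -6 + (9) = 3, y = 15 + (1) = 16 (matches)
9. x = 3 + (2) = 5, y = 16 + (6) = 22 (exactly as logged)
10. x = 5 + (-7) = -2, y = 22 + (1) = 23 (exactly as logged)
11. x = -2 + (1) = -1, y = 23 + (4) = 27 (agrees with the log)
12. x = -1 + (0) = -1, y = 27 + (4) = 31 (confirmed correct)
13. x = -1 + (8) = 7, y = 31 + (5) = 36 (no discrepancy)
14. x = 7 + (4) = 11, y = 36 + (8) = 44 (in agreement)
15. x = 11 + (-9) = 2, y = 44 + (7) = 51 (in agreement)
16. x = 2 + (-3) = -1, y = 51 + (-5) = 46 (no discrepancy)
The recomputation confirms every line.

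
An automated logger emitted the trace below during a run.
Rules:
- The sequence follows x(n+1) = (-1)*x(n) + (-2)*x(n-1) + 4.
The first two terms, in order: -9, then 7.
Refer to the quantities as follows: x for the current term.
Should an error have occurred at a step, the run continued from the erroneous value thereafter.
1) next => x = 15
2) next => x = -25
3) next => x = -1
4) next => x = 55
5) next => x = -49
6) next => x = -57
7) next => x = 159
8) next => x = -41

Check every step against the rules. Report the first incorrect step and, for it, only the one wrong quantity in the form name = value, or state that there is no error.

Step 1: x = -1*(7) + (-2)*(-9) + (4) = 15 — exactly as logged.
Step 2: x = -1*(15) + (-2)*(7) + (4) = -25 — exactly as logged.
Step 3: x = -1*(-25) + (-2)*(15) + (4) = -1 — confirmed correct.
Step 4: x = -1*(-1) + (-2)*(-25) + (4) = 55 — confirmed correct.
Step 5: x = -1*(55) + (-2)*(-1) + (4) = -49 — consistent with the trace.
Step 6: x = -1*(-49) + (-2)*(55) + (4) = -57 — verified.
Step 7: x = -1*(-57) + (-2)*(-49) + (4) = 159 — checks out.
Step 8: x = -1*(159) + (-2)*(-57) + (4) = -41 — checks out.
All steps check out; nothing to correct.

no error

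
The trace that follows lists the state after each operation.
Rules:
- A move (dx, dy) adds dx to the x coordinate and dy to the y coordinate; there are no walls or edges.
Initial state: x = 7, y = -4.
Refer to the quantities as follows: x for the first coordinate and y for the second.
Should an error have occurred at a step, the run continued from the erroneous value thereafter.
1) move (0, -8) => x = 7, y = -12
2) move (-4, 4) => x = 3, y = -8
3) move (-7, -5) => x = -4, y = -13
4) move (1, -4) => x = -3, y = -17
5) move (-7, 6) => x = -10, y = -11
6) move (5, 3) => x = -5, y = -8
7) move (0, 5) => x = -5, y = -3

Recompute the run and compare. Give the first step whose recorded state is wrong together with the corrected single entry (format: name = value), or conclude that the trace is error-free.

no error

1. x = 7 + (0) = 7, y = -4 + (-8) = -12 (consistent with the trace)
2. x = 7 + (-4) = 3, y = -12 + (4) = -8 (confirmed correct)
3. x = 3 + (-7) = -4, y = -8 + (-5) = -13 (matches)
4. x = -4 + (1) = -3, y = -13 + (-4) = -17 (consistent with the trace)
5. x = -3 + (-7) = -10, y = -17 + (6) = -11 (consistent with the trace)
6. x = -10 + (5) = -5, y = -11 + (3) = -8 (confirmed correct)
7. x = -5 + (0) = -5, y = -8 + (5) = -3 (no discrepancy)
Nothing is out of place; the run is error-free.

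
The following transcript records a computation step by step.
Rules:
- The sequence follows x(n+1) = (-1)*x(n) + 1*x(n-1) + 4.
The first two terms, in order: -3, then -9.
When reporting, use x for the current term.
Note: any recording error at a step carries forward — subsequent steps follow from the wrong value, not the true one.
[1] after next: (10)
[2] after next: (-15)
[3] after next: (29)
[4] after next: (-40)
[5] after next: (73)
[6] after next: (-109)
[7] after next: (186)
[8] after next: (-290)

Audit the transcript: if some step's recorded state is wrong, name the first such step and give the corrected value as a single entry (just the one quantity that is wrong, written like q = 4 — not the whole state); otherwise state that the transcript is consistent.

Step 1: x = -1*(-9) + (1)*(-3) + (4) = 10 — agrees with the transcript.
Step 2: x = -1*(10) + (1)*(-9) + (4) = -15 — agrees with the transcript.
Step 3: x = -1*(-15) + (1)*(10) + (4) = 29 — no discrepancy.
Step 4: x = -1*(29) + (1)*(-15) + (4) = -40 — exactly as logged.
Step 5: x = -1*(-40) + (1)*(29) + (4) = 73 — verified.
Step 6: x = -1*(73) + (1)*(-40) + (4) = -109 — matches.
Step 7: x = -1*(-109) + (1)*(73) + (4) = 186 — confirmed correct.
Step 8: x = -1*(186) + (1)*(-109) + (4) = -291 — this is not what the transcript shows.
So the first discrepancy is step 8, where the right value is x = -291.

step 8, x = -291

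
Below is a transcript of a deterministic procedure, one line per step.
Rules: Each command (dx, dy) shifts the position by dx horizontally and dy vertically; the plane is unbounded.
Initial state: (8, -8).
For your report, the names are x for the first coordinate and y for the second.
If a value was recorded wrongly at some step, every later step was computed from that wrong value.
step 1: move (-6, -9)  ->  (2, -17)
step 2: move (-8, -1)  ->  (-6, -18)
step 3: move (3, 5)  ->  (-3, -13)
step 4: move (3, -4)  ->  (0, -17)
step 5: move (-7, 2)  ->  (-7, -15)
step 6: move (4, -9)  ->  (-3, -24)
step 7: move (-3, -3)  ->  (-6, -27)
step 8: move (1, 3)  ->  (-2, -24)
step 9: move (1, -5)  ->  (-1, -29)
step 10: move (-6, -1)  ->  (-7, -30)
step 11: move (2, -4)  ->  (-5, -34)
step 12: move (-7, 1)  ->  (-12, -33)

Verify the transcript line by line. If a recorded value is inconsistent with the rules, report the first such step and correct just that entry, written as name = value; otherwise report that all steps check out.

step 8, x = -5

Step 1: x = 8 + (-6) = 2, y = -8 + (-9) = -17 — checks out.
Step 2: x = 2 + (-8) = -6, y = -17 + (-1) = -18 — in agreement.
Step 3: x = -6 + (3) = -3, y = -18 + (5) = -13 — confirmed correct.
Step 4: x = -3 + (3) = 0, y = -13 + (-4) = -17 — matches.
Step 5: x = 0 + (-7) = -7, y = -17 + (2) = -15 — agrees with the transcript.
Step 6: x = -7 + (4) = -3, y = -15 + (-9) = -24 — agrees with the transcript.
Step 7: x = -3 + (-3) = -6, y = -24 + (-3) = -27 — agrees with the transcript.
Step 8: x = -6 + (1) = -5, y = -27 + (3) = -24 — a discrepancy with the transcript.
First deviation found at step 8; the corrected entry is x = -5.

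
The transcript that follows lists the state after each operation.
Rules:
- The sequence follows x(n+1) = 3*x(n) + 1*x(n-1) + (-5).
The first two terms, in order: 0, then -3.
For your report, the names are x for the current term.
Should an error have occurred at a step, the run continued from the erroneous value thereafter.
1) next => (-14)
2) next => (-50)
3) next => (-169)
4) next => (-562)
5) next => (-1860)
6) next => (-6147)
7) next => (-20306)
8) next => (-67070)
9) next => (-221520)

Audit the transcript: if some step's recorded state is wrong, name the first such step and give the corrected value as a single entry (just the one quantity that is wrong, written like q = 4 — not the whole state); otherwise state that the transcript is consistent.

Recomputing the run from the initial state:
step 1: x = -14
step 2: x = -50
step 3: x = -169
step 4: x = -562
step 5: x = -1860
step 6: x = -6147
step 7: x = -20306
step 8: x = -67070
step 9: x = -221521
The first disagreement with the transcript is at step 9, where the value should be x = -221521.

step 9, x = -221521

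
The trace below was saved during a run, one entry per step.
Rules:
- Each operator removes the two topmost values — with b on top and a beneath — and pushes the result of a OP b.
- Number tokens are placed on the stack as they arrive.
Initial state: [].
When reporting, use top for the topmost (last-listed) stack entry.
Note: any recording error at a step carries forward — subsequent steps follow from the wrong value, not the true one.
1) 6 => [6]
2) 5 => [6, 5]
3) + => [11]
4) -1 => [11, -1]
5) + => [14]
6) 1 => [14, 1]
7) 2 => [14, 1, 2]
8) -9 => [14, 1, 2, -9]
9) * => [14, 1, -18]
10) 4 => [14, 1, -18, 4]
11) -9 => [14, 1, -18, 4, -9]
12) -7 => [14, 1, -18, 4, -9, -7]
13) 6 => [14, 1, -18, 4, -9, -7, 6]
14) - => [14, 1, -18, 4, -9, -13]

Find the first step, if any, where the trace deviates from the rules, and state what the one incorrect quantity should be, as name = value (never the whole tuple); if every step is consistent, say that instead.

step 5, top = 10

step 1: push 6: top = 6 -> matches
step 2: push 5: top = 5 -> agrees with the trace
step 3: 6 + 5 = 11 -> agrees with the trace
step 4: push -1: top = -1 -> checks out
step 5: 11 + -1 = 10 -> the entry is off here
So the first discrepancy is step 5, where the right value is top = 10.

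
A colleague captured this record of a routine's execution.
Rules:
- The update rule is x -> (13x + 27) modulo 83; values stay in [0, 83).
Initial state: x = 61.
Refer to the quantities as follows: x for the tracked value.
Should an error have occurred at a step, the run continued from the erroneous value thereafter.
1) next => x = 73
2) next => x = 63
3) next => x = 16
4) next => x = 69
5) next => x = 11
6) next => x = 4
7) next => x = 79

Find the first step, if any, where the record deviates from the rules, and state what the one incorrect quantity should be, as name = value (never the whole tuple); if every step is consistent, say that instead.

1. x = (13*61 + 27) mod 83 = 73 (checks out)
2. x = (13*73 + 27) mod 83 = 63 (verified)
3. x = (13*63 + 27) mod 83 = 16 (verified)
4. x = (13*16 + 27) mod 83 = 69 (verified)
5. x = (13*69 + 27) mod 83 = 11 (checks out)
6. x = (13*11 + 27) mod 83 = 4 (same as recorded)
7. x = (13*4 + 27) mod 83 = 79 (same as recorded)
Nothing is out of place; the run is error-free.

no error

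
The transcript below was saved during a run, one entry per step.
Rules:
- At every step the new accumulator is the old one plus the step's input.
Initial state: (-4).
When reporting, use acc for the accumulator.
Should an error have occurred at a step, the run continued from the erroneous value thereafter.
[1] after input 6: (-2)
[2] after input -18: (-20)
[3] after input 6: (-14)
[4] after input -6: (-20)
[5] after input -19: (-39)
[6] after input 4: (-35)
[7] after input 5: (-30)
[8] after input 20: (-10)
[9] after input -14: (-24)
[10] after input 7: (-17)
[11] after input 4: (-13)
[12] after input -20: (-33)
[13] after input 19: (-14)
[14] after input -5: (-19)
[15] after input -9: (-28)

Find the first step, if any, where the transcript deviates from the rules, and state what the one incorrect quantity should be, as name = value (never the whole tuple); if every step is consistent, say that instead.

1. acc = -4 + 6 = 2 (the transcript disagrees here)
Step 1 is the first one off; corrected, acc = 2.

step 1, acc = 2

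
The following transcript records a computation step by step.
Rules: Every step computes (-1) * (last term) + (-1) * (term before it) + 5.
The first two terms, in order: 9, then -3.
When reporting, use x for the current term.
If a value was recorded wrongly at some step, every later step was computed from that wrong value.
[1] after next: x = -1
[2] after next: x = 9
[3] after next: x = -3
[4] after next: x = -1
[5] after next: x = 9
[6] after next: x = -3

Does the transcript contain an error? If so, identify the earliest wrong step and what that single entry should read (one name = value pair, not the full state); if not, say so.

Step 1: x = -1*(-3) + (-1)*(9) + (5) = -1 — exactly as logged.
Step 2: x = -1*(-1) + (-1)*(-3) + (5) = 9 — in agreement.
Step 3: x = -1*(9) + (-1)*(-1) + (5) = -3 — consistent with the transcript.
Step 4: x = -1*(-3) + (-1)*(9) + (5) = -1 — consistent with the transcript.
Step 5: x = -1*(-1) + (-1)*(-3) + (5) = 9 — exactly as logged.
Step 6: x = -1*(9) + (-1)*(-1) + (5) = -3 — verified.
The whole run recomputes cleanly — no discrepancies.

no error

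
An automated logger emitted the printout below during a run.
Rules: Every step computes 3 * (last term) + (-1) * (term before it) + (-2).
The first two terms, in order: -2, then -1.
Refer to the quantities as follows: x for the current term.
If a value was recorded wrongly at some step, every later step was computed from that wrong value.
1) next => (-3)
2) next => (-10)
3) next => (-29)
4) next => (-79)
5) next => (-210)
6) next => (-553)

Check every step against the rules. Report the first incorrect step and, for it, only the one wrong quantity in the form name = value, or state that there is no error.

no error

Recomputing the run from the initial state:
step 1: x = -3
step 2: x = -10
step 3: x = -29
step 4: x = -79
step 5: x = -210
step 6: x = -553
This matches the printout at every step.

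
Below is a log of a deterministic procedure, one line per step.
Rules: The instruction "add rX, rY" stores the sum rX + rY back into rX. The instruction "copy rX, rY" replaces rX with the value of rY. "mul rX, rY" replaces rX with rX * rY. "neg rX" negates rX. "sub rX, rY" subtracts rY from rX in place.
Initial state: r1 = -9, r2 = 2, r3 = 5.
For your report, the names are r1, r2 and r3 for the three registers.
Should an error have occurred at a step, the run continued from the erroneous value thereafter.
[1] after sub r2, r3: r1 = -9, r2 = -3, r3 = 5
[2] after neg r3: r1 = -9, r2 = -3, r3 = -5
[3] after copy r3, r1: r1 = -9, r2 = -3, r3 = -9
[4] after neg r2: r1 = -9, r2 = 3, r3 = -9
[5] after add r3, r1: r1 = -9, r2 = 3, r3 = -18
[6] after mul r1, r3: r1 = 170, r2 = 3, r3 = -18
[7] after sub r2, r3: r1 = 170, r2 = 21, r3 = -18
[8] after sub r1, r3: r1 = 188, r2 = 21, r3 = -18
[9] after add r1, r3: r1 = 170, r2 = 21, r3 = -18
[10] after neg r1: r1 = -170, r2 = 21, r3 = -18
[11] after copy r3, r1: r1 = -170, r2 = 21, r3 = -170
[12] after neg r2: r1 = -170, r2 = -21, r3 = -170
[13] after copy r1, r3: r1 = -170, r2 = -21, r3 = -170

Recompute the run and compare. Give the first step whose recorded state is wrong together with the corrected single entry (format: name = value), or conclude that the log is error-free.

step 6, r1 = 162

step 1: r2 = 2 - 5 = -3 -> same as recorded
step 2: r3 = -(5) = -5 -> consistent with the log
step 3: r3 = -9 -> agrees with the log
step 4: r2 = -(-3) = 3 -> checks out
step 5: r3 = -9 + -9 = -18 -> in agreement
step 6: r1 = -9 * -18 = 162 -> not what was recorded
First deviation found at step 6; the corrected entry is r1 = 162.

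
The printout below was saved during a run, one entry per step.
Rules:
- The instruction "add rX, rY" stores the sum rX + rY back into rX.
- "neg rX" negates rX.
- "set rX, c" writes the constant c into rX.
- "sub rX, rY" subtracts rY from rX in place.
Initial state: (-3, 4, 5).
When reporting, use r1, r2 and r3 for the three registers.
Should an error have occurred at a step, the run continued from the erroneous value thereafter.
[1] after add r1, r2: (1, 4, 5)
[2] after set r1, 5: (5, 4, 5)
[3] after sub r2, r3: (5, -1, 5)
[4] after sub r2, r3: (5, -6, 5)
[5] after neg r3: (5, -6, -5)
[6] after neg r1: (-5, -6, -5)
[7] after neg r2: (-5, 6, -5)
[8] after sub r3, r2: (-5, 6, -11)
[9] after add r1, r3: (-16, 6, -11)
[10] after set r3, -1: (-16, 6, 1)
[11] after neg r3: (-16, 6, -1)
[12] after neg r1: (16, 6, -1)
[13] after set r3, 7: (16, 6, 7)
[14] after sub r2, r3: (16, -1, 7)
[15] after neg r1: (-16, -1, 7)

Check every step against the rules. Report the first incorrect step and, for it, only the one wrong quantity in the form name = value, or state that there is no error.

Recomputing the run from the initial state:
step 1: r1 = 1, r2 = 4, r3 = 5
step 2: r1 = 5, r2 = 4, r3 = 5
step 3: r1 = 5, r2 = -1, r3 = 5
step 4: r1 = 5, r2 = -6, r3 = 5
step 5: r1 = 5, r2 = -6, r3 = -5
step 6: r1 = -5, r2 = -6, r3 = -5
step 7: r1 = -5, r2 = 6, r3 = -5
step 8: r1 = -5, r2 = 6, r3 = -11
step 9: r1 = -16, r2 = 6, r3 = -11
step 10: r1 = -16, r2 = 6, r3 = -1
step 11: r1 = -16, r2 = 6, r3 = 1
step 12: r1 = 16, r2 = 6, r3 = 1
step 13: r1 = 16, r2 = 6, r3 = 7
step 14: r1 = 16, r2 = -1, r3 = 7
step 15: r1 = -16, r2 = -1, r3 = 7
The first disagreement with the printout is at step 10, where the value should be r3 = -1.

step 10, r3 = -1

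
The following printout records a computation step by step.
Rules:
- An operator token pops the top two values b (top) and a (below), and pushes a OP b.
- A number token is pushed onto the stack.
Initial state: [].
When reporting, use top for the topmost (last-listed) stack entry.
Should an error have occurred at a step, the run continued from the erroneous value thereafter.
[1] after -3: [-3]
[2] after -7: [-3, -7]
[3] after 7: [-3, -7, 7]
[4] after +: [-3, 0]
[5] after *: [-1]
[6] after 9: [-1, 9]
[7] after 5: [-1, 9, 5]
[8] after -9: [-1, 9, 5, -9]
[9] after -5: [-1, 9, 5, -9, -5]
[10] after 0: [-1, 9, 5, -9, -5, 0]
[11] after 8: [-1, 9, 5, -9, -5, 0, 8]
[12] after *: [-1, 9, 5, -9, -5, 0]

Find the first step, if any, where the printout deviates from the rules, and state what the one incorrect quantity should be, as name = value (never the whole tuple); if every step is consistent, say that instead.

Recomputing the run from the initial state:
step 1: [-3]
step 2: [-3, -7]
step 3: [-3, -7, 7]
step 4: [-3, 0]
step 5: [0]
step 6: [0, 9]
step 7: [0, 9, 5]
step 8: [0, 9, 5, -9]
step 9: [0, 9, 5, -9, -5]
step 10: [0, 9, 5, -9, -5, 0]
step 11: [0, 9, 5, -9, -5, 0, 8]
step 12: [0, 9, 5, -9, -5, 0]
The first disagreement with the printout is at step 5, where the value should be top = 0.

step 5, top = 0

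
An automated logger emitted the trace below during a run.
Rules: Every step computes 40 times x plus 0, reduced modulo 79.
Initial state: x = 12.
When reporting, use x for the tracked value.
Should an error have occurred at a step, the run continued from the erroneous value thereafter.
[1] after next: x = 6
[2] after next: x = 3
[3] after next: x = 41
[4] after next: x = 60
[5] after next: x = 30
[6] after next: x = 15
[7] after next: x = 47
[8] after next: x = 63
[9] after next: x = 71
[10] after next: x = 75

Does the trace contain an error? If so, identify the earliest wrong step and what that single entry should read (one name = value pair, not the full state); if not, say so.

no error

step 1: x = (40*12 + 0) mod 79 = 6 -> consistent with the trace
step 2: x = (40*6 + 0) mod 79 = 3 -> same as recorded
step 3: x = (40*3 + 0) mod 79 = 41 -> confirmed correct
step 4: x = (40*41 + 0) mod 79 = 60 -> no discrepancy
step 5: x = (40*60 + 0) mod 79 = 30 -> confirmed correct
step 6: x = (40*30 + 0) mod 79 = 15 -> no discrepancy
step 7: x = (40*15 + 0) mod 79 = 47 -> checks out
step 8: x = (40*47 + 0) mod 79 = 63 -> consistent with the trace
step 9: x = (40*63 + 0) mod 79 = 71 -> consistent with the trace
step 10: x = (40*71 + 0) mod 79 = 75 -> verified
The recomputation confirms every line.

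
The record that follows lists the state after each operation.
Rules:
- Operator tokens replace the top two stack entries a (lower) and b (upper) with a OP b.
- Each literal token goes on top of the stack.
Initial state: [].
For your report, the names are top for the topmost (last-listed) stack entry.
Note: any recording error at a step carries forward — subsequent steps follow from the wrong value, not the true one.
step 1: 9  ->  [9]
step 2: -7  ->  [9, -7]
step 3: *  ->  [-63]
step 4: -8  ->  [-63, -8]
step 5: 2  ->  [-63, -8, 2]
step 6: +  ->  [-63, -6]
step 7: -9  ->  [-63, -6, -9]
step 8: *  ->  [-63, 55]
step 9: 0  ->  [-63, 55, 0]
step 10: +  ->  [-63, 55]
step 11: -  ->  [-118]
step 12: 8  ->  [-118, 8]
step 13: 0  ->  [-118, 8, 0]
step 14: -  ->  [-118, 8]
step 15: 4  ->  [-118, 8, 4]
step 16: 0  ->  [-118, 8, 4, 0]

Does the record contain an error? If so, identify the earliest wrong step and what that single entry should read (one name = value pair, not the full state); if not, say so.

step 8, top = 54

1. push 9: top = 9 (agrees with the record)
2. push -7: top = -7 (agrees with the record)
3. 9 * -7 = -63 (checks out)
4. push -8: top = -8 (confirmed correct)
5. push 2: top = 2 (same as recorded)
6. -8 + 2 = -6 (same as recorded)
7. push -9: top = -9 (matches)
8. -6 * -9 = 54 (this is not what the record shows)
So the first discrepancy is step 8, where the right value is top = 54.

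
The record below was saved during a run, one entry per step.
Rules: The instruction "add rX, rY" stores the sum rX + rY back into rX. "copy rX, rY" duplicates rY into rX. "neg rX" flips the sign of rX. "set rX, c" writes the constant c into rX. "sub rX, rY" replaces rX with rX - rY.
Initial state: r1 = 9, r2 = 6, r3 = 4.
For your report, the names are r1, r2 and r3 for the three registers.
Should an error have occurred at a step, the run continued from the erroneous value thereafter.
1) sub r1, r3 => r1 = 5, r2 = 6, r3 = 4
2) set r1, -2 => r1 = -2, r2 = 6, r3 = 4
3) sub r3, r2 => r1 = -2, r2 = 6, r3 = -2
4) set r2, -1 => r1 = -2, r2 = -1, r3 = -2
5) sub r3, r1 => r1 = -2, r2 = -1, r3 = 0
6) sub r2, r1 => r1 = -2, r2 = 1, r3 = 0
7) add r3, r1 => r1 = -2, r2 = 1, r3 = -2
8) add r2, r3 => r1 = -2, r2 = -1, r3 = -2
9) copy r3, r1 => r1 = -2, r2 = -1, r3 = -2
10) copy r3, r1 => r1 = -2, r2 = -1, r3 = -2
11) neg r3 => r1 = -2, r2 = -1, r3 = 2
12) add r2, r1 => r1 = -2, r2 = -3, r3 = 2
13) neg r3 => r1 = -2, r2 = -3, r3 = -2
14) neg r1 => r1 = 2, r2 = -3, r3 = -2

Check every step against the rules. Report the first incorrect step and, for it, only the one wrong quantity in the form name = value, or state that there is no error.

1. r1 = 9 - 4 = 5 (no discrepancy)
2. r1 = -2 (same as recorded)
3. r3 = 4 - 6 = -2 (no discrepancy)
4. r2 = -1 (checks out)
5. r3 = -2 - -2 = 0 (verified)
6. r2 = -1 - -2 = 1 (verified)
7. r3 = 0 + -2 = -2 (confirmed correct)
8. r2 = 1 + -2 = -1 (no discrepancy)
9. r3 = -2 (confirmed correct)
10. r3 = -2 (no discrepancy)
11. r3 = -(-2) = 2 (checks out)
12. r2 = -1 + -2 = -3 (no discrepancy)
13. r3 = -(2) = -2 (verified)
14. r1 = -(-2) = 2 (same as recorded)
All entries verified; no error found.

no error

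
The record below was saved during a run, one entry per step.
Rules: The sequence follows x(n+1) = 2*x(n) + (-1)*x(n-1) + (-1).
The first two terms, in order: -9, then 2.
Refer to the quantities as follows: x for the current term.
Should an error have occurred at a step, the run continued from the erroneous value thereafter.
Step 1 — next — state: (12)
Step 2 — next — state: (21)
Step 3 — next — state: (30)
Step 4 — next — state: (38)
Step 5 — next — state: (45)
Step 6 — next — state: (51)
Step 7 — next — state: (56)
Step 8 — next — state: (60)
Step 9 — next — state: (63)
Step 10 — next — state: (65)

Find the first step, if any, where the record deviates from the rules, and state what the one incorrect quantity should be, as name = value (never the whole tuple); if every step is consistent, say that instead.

Step 1: x = 2*(2) + (-1)*(-9) + (-1) = 12 — same as recorded.
Step 2: x = 2*(12) + (-1)*(2) + (-1) = 21 — exactly as logged.
Step 3: x = 2*(21) + (-1)*(12) + (-1) = 29 — the entry is off here.
The audit stops at step 3: the recorded entry is wrong and should be x = 29.

step 3, x = 29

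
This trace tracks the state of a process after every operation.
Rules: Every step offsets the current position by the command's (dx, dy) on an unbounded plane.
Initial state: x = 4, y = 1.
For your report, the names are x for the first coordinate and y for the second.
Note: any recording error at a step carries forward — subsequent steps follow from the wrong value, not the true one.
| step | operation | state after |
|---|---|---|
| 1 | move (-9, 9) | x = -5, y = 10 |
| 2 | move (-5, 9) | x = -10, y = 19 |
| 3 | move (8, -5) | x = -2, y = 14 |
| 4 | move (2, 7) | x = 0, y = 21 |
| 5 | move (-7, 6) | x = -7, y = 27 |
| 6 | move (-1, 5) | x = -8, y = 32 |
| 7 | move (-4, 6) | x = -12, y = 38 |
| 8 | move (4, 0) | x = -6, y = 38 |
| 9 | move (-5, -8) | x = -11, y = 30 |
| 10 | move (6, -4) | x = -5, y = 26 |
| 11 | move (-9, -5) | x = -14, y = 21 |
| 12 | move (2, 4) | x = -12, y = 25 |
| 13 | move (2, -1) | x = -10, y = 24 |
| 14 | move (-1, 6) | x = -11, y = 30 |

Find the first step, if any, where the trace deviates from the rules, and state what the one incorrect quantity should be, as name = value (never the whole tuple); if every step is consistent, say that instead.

step 8, x = -8

Recomputing the run from the initial state:
step 1: x = -5, y = 10
step 2: x = -10, y = 19
step 3: x = -2, y = 14
step 4: x = 0, y = 21
step 5: x = -7, y = 27
step 6: x = -8, y = 32
step 7: x = -12, y = 38
step 8: x = -8, y = 38
step 9: x = -13, y = 30
step 10: x = -7, y = 26
step 11: x = -16, y = 21
step 12: x = -14, y = 25
step 13: x = -12, y = 24
step 14: x = -13, y = 30
The first disagreement with the trace is at step 8, where the value should be x = -8.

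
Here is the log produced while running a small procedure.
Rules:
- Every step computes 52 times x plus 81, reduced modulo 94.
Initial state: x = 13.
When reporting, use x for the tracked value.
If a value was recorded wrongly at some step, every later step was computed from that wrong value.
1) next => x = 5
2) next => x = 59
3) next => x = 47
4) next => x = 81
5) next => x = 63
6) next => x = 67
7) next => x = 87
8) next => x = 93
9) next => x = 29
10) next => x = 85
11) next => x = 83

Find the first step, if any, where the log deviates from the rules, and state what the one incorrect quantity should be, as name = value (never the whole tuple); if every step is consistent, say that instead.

1. x = (52*13 + 81) mod 94 = 5 (matches)
2. x = (52*5 + 81) mod 94 = 59 (verified)
3. x = (52*59 + 81) mod 94 = 47 (agrees with the log)
4. x = (52*47 + 81) mod 94 = 81 (in agreement)
5. x = (52*81 + 81) mod 94 = 63 (confirmed correct)
6. x = (52*63 + 81) mod 94 = 67 (verified)
7. x = (52*67 + 81) mod 94 = 87 (exactly as logged)
8. x = (52*87 + 81) mod 94 = 93 (no discrepancy)
9. x = (52*93 + 81) mod 94 = 29 (consistent with the log)
10. x = (52*29 + 81) mod 94 = 85 (no discrepancy)
11. x = (52*85 + 81) mod 94 = 83 (same as recorded)
All steps check out; nothing to correct.

no error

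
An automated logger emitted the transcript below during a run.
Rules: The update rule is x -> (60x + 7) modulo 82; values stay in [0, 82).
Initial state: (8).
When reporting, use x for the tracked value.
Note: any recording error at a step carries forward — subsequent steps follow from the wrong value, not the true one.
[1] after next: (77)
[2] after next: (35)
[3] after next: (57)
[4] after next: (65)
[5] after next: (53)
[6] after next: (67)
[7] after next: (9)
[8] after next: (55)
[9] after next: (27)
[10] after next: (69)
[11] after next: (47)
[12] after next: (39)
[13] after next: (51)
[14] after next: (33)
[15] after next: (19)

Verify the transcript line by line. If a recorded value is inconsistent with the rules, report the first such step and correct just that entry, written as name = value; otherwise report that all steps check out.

step 6, x = 71

Recomputing the run from the initial state:
step 1: x = 77
step 2: x = 35
step 3: x = 57
step 4: x = 65
step 5: x = 53
step 6: x = 71
step 7: x = 3
step 8: x = 23
step 9: x = 75
step 10: x = 79
step 11: x = 73
step 12: x = 41
step 13: x = 7
step 14: x = 17
step 15: x = 43
The first disagreement with the transcript is at step 6, where the value should be x = 71.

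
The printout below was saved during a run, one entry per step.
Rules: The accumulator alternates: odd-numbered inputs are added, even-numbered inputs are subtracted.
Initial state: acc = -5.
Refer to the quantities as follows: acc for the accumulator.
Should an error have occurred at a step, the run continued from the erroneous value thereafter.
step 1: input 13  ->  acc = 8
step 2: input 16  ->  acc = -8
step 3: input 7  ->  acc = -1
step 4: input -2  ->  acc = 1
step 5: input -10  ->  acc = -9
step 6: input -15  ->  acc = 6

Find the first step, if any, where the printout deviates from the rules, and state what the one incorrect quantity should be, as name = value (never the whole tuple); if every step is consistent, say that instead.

Recomputing the run from the initial state:
step 1: acc = 8
step 2: acc = -8
step 3: acc = -1
step 4: acc = 1
step 5: acc = -9
step 6: acc = 6
This matches the printout at every step.

no error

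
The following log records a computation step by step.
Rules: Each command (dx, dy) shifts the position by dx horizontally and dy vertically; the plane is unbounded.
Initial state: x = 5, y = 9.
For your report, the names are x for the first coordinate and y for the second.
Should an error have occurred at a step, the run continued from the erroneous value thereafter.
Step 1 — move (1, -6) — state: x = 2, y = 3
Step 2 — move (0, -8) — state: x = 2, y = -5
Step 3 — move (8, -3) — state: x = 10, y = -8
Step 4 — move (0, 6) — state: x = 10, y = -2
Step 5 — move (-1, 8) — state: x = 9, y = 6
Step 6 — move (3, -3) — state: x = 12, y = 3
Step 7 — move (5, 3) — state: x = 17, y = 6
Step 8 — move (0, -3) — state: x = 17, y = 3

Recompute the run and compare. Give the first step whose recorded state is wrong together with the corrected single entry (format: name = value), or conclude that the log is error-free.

step 1, x = 6

step 1: x = 5 + (1) = 6, y = 9 + (-6) = 3 -> the log disagrees here
Conclusion: step 1 carries the first error; the entry should be x = 6.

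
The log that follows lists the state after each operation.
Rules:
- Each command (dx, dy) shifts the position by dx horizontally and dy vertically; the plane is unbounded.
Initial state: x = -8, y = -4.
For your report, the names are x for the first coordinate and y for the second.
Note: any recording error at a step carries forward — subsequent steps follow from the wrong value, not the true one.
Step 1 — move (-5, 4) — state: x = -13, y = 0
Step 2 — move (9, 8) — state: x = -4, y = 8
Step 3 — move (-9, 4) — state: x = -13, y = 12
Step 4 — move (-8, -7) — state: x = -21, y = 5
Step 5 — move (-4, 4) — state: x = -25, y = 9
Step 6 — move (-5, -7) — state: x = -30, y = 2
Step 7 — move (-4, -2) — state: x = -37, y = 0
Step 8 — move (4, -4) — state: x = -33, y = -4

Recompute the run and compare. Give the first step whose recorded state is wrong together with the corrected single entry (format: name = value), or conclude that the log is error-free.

step 1: x = -8 + (-5) = -13, y = -4 + (4) = 0 -> in agreement
step 2: x = -13 + (9) = -4, y = 0 + (8) = 8 -> consistent with the log
step 3: x = -4 + (-9) = -13, y = 8 + (4) = 12 -> in agreement
step 4: x = -13 + (-8) = -21, y = 12 + (-7) = 5 -> matches
step 5: x = -21 + (-4) = -25, y = 5 + (4) = 9 -> verified
step 6: x = -25 + (-5) = -30, y = 9 + (-7) = 2 -> checks out
step 7: x = -30 + (-4) = -34, y = 2 + (-2) = 0 -> this is not what the log shows
The audit stops at step 7: the recorded entry is wrong and should be x = -34.

step 7, x = -34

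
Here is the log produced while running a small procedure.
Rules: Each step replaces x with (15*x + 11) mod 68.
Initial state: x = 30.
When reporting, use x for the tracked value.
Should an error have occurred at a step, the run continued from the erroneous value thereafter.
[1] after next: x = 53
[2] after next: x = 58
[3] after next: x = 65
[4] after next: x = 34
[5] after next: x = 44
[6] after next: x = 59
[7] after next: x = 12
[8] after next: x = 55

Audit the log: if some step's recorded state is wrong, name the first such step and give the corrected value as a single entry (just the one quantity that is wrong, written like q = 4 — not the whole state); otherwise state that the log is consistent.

step 5, x = 45

Recomputing the run from the initial state:
step 1: x = 53
step 2: x = 58
step 3: x = 65
step 4: x = 34
step 5: x = 45
step 6: x = 6
step 7: x = 33
step 8: x = 30
The first disagreement with the log is at step 5, where the value should be x = 45.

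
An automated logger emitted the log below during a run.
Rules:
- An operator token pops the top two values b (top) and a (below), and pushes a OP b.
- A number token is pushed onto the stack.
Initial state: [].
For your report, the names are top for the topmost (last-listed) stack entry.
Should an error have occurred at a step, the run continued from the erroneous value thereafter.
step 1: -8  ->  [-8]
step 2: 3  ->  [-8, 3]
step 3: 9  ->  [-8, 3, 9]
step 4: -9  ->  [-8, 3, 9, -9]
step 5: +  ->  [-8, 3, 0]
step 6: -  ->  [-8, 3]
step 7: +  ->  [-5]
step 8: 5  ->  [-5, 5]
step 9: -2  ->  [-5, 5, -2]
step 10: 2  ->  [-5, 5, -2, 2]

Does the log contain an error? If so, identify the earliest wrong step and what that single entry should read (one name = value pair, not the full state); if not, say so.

1. push -8: top = -8 (matches)
2. push 3: top = 3 (checks out)
3. push 9: top = 9 (confirmed correct)
4. push -9: top = -9 (consistent with the log)
5. 9 + -9 = 0 (exactly as logged)
6. 3 - 0 = 3 (no discrepancy)
7. -8 + 3 = -5 (same as recorded)
8. push 5: top = 5 (verified)
9. push -2: top = -2 (exactly as logged)
10. push 2: top = 2 (verified)
Every step is consistent.

no error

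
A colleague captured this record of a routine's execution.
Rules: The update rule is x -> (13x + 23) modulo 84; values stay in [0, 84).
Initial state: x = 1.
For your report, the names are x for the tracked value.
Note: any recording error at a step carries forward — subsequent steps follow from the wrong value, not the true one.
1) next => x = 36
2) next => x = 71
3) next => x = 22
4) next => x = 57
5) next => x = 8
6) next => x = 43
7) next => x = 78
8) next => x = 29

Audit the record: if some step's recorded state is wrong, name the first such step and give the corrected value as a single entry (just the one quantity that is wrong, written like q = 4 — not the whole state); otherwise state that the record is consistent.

Step 1: x = (13*1 + 23) mod 84 = 36 — matches.
Step 2: x = (13*36 + 23) mod 84 = 71 — same as recorded.
Step 3: x = (13*71 + 23) mod 84 = 22 — confirmed correct.
Step 4: x = (13*22 + 23) mod 84 = 57 — agrees with the record.
Step 5: x = (13*57 + 23) mod 84 = 8 — agrees with the record.
Step 6: x = (13*8 + 23) mod 84 = 43 — verified.
Step 7: x = (13*43 + 23) mod 84 = 78 — verified.
Step 8: x = (13*78 + 23) mod 84 = 29 — consistent with the record.
Each recorded entry agrees with the recomputation.

no error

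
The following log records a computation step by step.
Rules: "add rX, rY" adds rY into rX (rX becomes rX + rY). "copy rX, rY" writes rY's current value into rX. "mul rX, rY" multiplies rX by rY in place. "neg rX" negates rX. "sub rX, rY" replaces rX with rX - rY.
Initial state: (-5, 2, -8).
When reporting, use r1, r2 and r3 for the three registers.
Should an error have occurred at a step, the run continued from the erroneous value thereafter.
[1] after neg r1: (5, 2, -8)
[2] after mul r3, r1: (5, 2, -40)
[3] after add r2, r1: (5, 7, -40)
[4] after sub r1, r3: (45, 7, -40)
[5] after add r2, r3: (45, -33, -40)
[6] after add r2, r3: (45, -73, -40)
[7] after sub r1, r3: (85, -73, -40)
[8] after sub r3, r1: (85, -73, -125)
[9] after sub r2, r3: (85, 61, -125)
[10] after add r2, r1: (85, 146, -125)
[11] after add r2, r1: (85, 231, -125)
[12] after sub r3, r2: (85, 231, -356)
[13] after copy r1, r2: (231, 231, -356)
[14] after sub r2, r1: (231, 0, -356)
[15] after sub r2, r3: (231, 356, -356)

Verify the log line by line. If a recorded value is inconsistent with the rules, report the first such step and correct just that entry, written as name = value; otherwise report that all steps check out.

Step 1: r1 = -(-5) = 5 — exactly as logged.
Step 2: r3 = -8 * 5 = -40 — agrees with the log.
Step 3: r2 = 2 + 5 = 7 — no discrepancy.
Step 4: r1 = 5 - -40 = 45 — no discrepancy.
Step 5: r2 = 7 + -40 = -33 — checks out.
Step 6: r2 = -33 + -40 = -73 — consistent with the log.
Step 7: r1 = 45 - -40 = 85 — verified.
Step 8: r3 = -40 - 85 = -125 — verified.
Step 9: r2 = -73 - -125 = 52 — first mismatch against the log.
So the first discrepancy is step 9, where the right value is r2 = 52.

step 9, r2 = 52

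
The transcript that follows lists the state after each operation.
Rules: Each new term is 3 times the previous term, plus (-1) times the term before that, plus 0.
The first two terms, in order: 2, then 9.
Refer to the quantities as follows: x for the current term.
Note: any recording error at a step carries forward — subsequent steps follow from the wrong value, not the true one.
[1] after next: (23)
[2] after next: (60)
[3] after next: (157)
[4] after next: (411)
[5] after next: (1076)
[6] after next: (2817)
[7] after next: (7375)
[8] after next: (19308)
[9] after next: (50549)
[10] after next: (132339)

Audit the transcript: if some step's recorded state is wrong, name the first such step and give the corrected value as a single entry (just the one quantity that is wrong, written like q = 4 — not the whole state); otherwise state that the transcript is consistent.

step 1, x = 25

1. x = 3*(9) + (-1)*(2) + (0) = 25 (the recorded entry deviates here)
So the first discrepancy is step 1, where the right value is x = 25.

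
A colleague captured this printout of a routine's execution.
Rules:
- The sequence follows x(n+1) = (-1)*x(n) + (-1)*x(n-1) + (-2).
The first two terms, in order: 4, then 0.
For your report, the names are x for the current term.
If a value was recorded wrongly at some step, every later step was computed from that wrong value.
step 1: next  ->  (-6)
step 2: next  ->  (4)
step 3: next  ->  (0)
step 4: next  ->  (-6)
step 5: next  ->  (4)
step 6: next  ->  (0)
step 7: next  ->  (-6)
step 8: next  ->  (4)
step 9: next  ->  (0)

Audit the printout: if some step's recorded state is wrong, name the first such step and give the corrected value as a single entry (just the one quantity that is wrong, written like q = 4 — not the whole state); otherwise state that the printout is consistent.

Step 1: x = -1*(0) + (-1)*(4) + (-2) = -6 — no discrepancy.
Step 2: x = -1*(-6) + (-1)*(0) + (-2) = 4 — matches.
Step 3: x = -1*(4) + (-1)*(-6) + (-2) = 0 — agrees with the printout.
Step 4: x = -1*(0) + (-1)*(4) + (-2) = -6 — consistent with the printout.
Step 5: x = -1*(-6) + (-1)*(0) + (-2) = 4 — consistent with the printout.
Step 6: x = -1*(4) + (-1)*(-6) + (-2) = 0 — confirmed correct.
Step 7: x = -1*(0) + (-1)*(4) + (-2) = -6 — confirmed correct.
Step 8: x = -1*(-6) + (-1)*(0) + (-2) = 4 — in agreement.
Step 9: x = -1*(4) + (-1)*(-6) + (-2) = 0 — same as recorded.
The whole run recomputes cleanly — no discrepancies.

no error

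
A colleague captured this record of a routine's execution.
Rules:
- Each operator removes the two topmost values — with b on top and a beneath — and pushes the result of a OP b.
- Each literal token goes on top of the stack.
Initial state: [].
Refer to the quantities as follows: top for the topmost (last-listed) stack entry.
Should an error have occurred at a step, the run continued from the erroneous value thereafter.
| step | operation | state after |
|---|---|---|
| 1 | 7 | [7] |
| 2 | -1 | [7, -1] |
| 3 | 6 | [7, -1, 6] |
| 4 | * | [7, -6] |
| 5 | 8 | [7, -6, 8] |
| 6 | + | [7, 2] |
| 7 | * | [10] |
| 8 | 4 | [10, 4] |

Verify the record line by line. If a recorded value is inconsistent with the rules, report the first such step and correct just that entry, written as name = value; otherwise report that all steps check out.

step 7, top = 14

Recomputing the run from the initial state:
step 1: [7]
step 2: [7, -1]
step 3: [7, -1, 6]
step 4: [7, -6]
step 5: [7, -6, 8]
step 6: [7, 2]
step 7: [14]
step 8: [14, 4]
The first disagreement with the record is at step 7, where the value should be top = 14.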